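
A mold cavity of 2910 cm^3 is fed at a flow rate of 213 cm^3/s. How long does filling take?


Formula: t_fill = V_mold / Q_flow
t = 2910 cm^3 / 213 cm^3/s = 13.6620 s

Final answer: 13.6620 s


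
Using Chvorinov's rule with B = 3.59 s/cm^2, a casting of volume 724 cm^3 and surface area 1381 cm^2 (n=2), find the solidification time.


Formula: t_s = B * (V/A)^n  (Chvorinov's rule, n=2)
Modulus M = V/A = 724/1381 = 0.524258 cm
M^2 = 0.524258^2 = 0.274846 cm^2
t_s = 3.59 * 0.274846 = 0.9867 s


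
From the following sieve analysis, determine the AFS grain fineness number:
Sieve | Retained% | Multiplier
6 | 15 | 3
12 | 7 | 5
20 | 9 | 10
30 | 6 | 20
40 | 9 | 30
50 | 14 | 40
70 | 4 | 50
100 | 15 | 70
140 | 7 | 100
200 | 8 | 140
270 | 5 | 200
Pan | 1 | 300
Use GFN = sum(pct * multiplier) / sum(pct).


Formula: GFN = sum(pct * multiplier) / sum(pct)
sum(pct * multiplier) = 5490
sum(pct) = 100
GFN = 5490 / 100 = 54.90

Answer: 54.90


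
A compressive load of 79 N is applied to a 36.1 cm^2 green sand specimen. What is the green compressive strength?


Formula: Compressive Strength = Force / Area
Strength = 79 N / 36.1 cm^2 = 2.1884 N/cm^2

2.1884 N/cm^2


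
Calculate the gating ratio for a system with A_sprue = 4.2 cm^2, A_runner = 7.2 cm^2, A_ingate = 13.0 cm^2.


Sprue:Runner:Ingate = 1 : 7.2/4.2 : 13.0/4.2 = 1:1.71:3.10

1:1.71:3.10


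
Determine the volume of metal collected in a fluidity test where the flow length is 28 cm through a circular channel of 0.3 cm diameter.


Formula: V = pi * (d/2)^2 * L  (cylinder volume)
Radius = 0.3/2 = 0.15 cm
V = pi * 0.15^2 * 28 = 1.9792 cm^3


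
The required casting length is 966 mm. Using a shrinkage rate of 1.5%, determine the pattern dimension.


Formula: L_pattern = L_casting * (1 + shrinkage_rate/100)
Shrinkage factor = 1 + 1.5/100 = 1.015
L_pattern = 966 mm * 1.015 = 980.4900 mm

Answer: 980.4900 mm


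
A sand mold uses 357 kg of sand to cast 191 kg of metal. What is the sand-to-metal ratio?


Formula: Sand-to-Metal Ratio = W_sand / W_metal
Ratio = 357 kg / 191 kg = 1.8691


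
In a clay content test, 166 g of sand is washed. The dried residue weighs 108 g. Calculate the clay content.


Formula: Clay% = (W_total - W_washed) / W_total * 100
Clay mass = 166 - 108 = 58 g
Clay% = 58 / 166 * 100 = 34.9398%

Final answer: 34.9398%


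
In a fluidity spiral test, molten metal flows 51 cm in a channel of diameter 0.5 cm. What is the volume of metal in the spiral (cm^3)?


Formula: V = pi * (d/2)^2 * L  (cylinder volume)
Radius = 0.5/2 = 0.25 cm
V = pi * 0.25^2 * 51 = 10.0138 cm^3


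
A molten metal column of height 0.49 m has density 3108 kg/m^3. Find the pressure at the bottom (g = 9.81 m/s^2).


Formula: P = rho * g * h
rho * g = 3108 * 9.81 = 30489.48 N/m^3
P = 30489.48 * 0.49 = 14939.8452 Pa


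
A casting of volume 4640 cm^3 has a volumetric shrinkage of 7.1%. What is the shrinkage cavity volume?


Formula: V_shrink = V_casting * shrinkage_pct / 100
V_shrink = 4640 cm^3 * 7.1 / 100 = 329.4400 cm^3

Final answer: 329.4400 cm^3


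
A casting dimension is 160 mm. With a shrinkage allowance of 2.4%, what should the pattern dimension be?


Formula: L_pattern = L_casting * (1 + shrinkage_rate/100)
Shrinkage factor = 1 + 2.4/100 = 1.024
L_pattern = 160 mm * 1.024 = 163.8400 mm


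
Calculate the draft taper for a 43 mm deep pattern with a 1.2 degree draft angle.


Formula: taper = depth * tan(draft_angle)
tan(1.2 deg) = 0.0209470
taper = 43 mm * 0.0209470 = 0.9007 mm

Final answer: 0.9007 mm


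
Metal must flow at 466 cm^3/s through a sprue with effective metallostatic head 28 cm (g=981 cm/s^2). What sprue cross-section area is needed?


Formula: v = sqrt(2*g*h), A = Q/v
Velocity: v = sqrt(2 * 981 * 28) = sqrt(54936) = 234.3843 cm/s
Sprue area: A = Q / v = 466 / 234.3843 = 1.9882 cm^2

1.9882 cm^2


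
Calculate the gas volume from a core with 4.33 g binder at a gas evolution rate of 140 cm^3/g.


Formula: V_gas = W_binder * gas_evolution_rate
V = 4.33 g * 140 cm^3/g = 606.2000 cm^3

Final answer: 606.2000 cm^3


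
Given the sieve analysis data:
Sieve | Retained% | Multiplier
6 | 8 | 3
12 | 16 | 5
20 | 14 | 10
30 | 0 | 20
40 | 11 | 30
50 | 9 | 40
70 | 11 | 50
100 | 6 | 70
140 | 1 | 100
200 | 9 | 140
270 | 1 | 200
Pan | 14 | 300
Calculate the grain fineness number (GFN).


Formula: GFN = sum(pct * multiplier) / sum(pct)
sum(pct * multiplier) = 7664
sum(pct) = 100
GFN = 7664 / 100 = 76.64


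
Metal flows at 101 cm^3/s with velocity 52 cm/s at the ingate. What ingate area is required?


Formula: A_ingate = Q / v  (continuity equation)
A = 101 cm^3/s / 52 cm/s = 1.9423 cm^2


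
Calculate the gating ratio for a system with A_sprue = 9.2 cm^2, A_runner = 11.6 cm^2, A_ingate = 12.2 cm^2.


Sprue:Runner:Ingate = 1 : 11.6/9.2 : 12.2/9.2 = 1:1.26:1.33


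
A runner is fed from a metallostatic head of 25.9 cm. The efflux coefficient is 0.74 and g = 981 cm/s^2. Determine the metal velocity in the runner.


Formula: v = Cd * sqrt(2 * g * h)  (Torricelli with discharge coefficient)
2*g*h = 2 * 981 * 25.9 = 50815.8 cm^2/s^2
sqrt(50815.8) = 225.42360 cm/s
v = 0.74 * 225.42360 = 166.8135 cm/s


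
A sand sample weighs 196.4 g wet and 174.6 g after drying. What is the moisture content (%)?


Formula: MC = (W_wet - W_dry) / W_wet * 100
Water mass = 196.4 - 174.6 = 21.8 g
MC = 21.8 / 196.4 * 100 = 11.0998%


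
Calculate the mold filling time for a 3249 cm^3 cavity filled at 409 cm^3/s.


Formula: t_fill = V_mold / Q_flow
t = 3249 cm^3 / 409 cm^3/s = 7.9438 s

Final answer: 7.9438 s


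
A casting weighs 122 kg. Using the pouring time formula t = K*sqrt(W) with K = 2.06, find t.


Formula: t = K * sqrt(W)
sqrt(W) = sqrt(122) = 11.04536
t = 2.06 * 11.04536 = 22.7534 s

22.7534 s


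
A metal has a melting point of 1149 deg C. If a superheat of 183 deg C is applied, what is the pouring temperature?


Formula: T_pour = T_melt + Superheat
T_pour = 1149 + 183 = 1332 deg C

1332 deg C


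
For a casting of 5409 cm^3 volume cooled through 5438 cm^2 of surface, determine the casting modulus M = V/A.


Formula: Casting Modulus M = V / A
M = 5409 cm^3 / 5438 cm^2 = 0.9947 cm


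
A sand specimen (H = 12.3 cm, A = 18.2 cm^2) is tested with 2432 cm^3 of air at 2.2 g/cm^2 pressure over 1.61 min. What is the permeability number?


Formula: Permeability Number P = (V * H) / (p * A * t)
Numerator: V * H = 2432 * 12.3 = 29913.6
Denominator: p * A * t = 2.2 * 18.2 * 1.61 = 64.4644
P = 29913.6 / 64.4644 = 464.0329

464.0329


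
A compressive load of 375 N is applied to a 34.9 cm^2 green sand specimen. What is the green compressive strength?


Formula: Compressive Strength = Force / Area
Strength = 375 N / 34.9 cm^2 = 10.7450 N/cm^2

Final answer: 10.7450 N/cm^2


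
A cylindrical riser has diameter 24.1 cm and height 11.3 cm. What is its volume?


Formula: V = pi * (D/2)^2 * H  (cylinder volume)
Radius = D/2 = 24.1/2 = 12.05 cm
V = pi * 12.05^2 * 11.3 = 5154.6883 cm^3

Answer: 5154.6883 cm^3


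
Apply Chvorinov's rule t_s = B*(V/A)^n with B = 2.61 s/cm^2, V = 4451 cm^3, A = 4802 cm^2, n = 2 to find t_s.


Formula: t_s = B * (V/A)^n  (Chvorinov's rule, n=2)
Modulus M = V/A = 4451/4802 = 0.926905 cm
M^2 = 0.926905^2 = 0.859153 cm^2
t_s = 2.61 * 0.859153 = 2.2424 s

Final answer: 2.2424 s


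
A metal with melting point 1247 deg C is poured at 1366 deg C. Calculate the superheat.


Formula: Superheat = T_pour - T_melt
Superheat = 1366 - 1247 = 119 deg C


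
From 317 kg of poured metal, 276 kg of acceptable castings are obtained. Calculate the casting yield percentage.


Formula: Casting Yield = (W_good / W_total) * 100
Yield = (276 kg / 317 kg) * 100 = 87.0662%

87.0662%


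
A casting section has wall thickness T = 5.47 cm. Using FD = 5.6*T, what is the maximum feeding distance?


Formula: FD = 5.6 * T  (riser feeding-distance rule)
FD = 5.6 * 5.47 cm = 30.6320 cm


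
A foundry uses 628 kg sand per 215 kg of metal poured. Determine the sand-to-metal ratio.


Formula: Sand-to-Metal Ratio = W_sand / W_metal
Ratio = 628 kg / 215 kg = 2.9209

Final answer: 2.9209


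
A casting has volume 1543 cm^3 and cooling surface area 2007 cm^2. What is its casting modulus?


Formula: Casting Modulus M = V / A
M = 1543 cm^3 / 2007 cm^2 = 0.7688 cm


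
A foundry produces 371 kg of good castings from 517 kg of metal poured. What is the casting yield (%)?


Formula: Casting Yield = (W_good / W_total) * 100
Yield = (371 kg / 517 kg) * 100 = 71.7602%


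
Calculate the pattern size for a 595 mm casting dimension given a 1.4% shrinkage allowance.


Formula: L_pattern = L_casting * (1 + shrinkage_rate/100)
Shrinkage factor = 1 + 1.4/100 = 1.014
L_pattern = 595 mm * 1.014 = 603.3300 mm

Answer: 603.3300 mm


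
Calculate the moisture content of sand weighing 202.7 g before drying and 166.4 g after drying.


Formula: MC = (W_wet - W_dry) / W_wet * 100
Water mass = 202.7 - 166.4 = 36.3 g
MC = 36.3 / 202.7 * 100 = 17.9082%


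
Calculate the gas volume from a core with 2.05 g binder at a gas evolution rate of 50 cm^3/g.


Formula: V_gas = W_binder * gas_evolution_rate
V = 2.05 g * 50 cm^3/g = 102.5000 cm^3


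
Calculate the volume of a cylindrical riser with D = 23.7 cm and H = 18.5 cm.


Formula: V = pi * (D/2)^2 * H  (cylinder volume)
Radius = D/2 = 23.7/2 = 11.85 cm
V = pi * 11.85^2 * 18.5 = 8161.2804 cm^3

Final answer: 8161.2804 cm^3


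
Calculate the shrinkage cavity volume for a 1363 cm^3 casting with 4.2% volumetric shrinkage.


Formula: V_shrink = V_casting * shrinkage_pct / 100
V_shrink = 1363 cm^3 * 4.2 / 100 = 57.2460 cm^3

Final answer: 57.2460 cm^3


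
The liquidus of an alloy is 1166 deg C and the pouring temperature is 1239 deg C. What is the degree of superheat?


Formula: Superheat = T_pour - T_melt
Superheat = 1239 - 1166 = 73 deg C


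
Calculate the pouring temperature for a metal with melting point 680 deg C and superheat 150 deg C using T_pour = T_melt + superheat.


Formula: T_pour = T_melt + Superheat
T_pour = 680 + 150 = 830 deg C

Answer: 830 deg C


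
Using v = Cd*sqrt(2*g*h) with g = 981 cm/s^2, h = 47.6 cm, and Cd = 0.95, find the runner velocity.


Formula: v = Cd * sqrt(2 * g * h)  (Torricelli with discharge coefficient)
2*g*h = 2 * 981 * 47.6 = 93391.2 cm^2/s^2
sqrt(93391.2) = 305.59974 cm/s
v = 0.95 * 305.59974 = 290.3198 cm/s

290.3198 cm/s


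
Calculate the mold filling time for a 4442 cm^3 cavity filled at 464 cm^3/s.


Formula: t_fill = V_mold / Q_flow
t = 4442 cm^3 / 464 cm^3/s = 9.5733 s


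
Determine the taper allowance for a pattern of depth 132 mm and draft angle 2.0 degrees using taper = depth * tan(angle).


Formula: taper = depth * tan(draft_angle)
tan(2.0 deg) = 0.0349208
taper = 132 mm * 0.0349208 = 4.6095 mm

Answer: 4.6095 mm


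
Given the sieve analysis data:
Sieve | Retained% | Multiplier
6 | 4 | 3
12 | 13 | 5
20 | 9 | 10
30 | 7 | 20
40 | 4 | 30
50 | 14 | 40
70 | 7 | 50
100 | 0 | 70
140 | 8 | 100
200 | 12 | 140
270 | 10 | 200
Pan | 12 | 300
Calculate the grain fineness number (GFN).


Formula: GFN = sum(pct * multiplier) / sum(pct)
sum(pct * multiplier) = 9417
sum(pct) = 100
GFN = 9417 / 100 = 94.17

Final answer: 94.17


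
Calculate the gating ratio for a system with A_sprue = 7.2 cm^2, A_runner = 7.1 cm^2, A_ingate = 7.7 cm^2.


Sprue:Runner:Ingate = 1 : 7.1/7.2 : 7.7/7.2 = 1:0.99:1.07

Answer: 1:0.99:1.07


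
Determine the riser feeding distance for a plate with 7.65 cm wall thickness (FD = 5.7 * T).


Formula: FD = 5.7 * T  (riser feeding-distance rule)
FD = 5.7 * 7.65 cm = 43.6050 cm

Final answer: 43.6050 cm


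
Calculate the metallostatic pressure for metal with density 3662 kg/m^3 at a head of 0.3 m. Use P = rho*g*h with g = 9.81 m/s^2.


Formula: P = rho * g * h
rho * g = 3662 * 9.81 = 35924.22 N/m^3
P = 35924.22 * 0.3 = 10777.2660 Pa

10777.2660 Pa


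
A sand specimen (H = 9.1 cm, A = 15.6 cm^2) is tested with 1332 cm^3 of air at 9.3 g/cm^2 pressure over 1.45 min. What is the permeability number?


Formula: Permeability Number P = (V * H) / (p * A * t)
Numerator: V * H = 1332 * 9.1 = 12121.2
Denominator: p * A * t = 9.3 * 15.6 * 1.45 = 210.366
P = 12121.2 / 210.366 = 57.6196

Final answer: 57.6196


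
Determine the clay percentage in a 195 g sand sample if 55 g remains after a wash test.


Formula: Clay% = (W_total - W_washed) / W_total * 100
Clay mass = 195 - 55 = 140 g
Clay% = 140 / 195 * 100 = 71.7949%

Answer: 71.7949%


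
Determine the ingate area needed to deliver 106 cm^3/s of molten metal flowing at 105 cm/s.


Formula: A_ingate = Q / v  (continuity equation)
A = 106 cm^3/s / 105 cm/s = 1.0095 cm^2


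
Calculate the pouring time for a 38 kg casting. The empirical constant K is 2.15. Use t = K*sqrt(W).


Formula: t = K * sqrt(W)
sqrt(W) = sqrt(38) = 6.16441
t = 2.15 * 6.16441 = 13.2535 s

Answer: 13.2535 s


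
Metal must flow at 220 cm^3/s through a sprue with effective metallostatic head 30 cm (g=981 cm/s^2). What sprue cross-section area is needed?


Formula: v = sqrt(2*g*h), A = Q/v
Velocity: v = sqrt(2 * 981 * 30) = sqrt(58860) = 242.6108 cm/s
Sprue area: A = Q / v = 220 / 242.6108 = 0.9068 cm^2

0.9068 cm^2


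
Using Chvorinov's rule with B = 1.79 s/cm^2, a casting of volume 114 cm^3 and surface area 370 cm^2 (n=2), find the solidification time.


Formula: t_s = B * (V/A)^n  (Chvorinov's rule, n=2)
Modulus M = V/A = 114/370 = 0.308108 cm
M^2 = 0.308108^2 = 0.094931 cm^2
t_s = 1.79 * 0.094931 = 0.1699 s

Final answer: 0.1699 s


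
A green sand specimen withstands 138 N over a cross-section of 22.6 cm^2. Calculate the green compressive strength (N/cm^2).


Formula: Compressive Strength = Force / Area
Strength = 138 N / 22.6 cm^2 = 6.1062 N/cm^2

Final answer: 6.1062 N/cm^2


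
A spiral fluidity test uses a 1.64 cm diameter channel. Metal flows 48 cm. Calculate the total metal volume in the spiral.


Formula: V = pi * (d/2)^2 * L  (cylinder volume)
Radius = 1.64/2 = 0.82 cm
V = pi * 0.82^2 * 48 = 101.3955 cm^3

Answer: 101.3955 cm^3


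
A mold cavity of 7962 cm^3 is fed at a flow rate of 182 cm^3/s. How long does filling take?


Formula: t_fill = V_mold / Q_flow
t = 7962 cm^3 / 182 cm^3/s = 43.7473 s


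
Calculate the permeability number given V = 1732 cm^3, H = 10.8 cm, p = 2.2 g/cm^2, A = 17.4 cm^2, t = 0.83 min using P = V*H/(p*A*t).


Formula: Permeability Number P = (V * H) / (p * A * t)
Numerator: V * H = 1732 * 10.8 = 18705.6
Denominator: p * A * t = 2.2 * 17.4 * 0.83 = 31.7724
P = 18705.6 / 31.7724 = 588.7374

Final answer: 588.7374


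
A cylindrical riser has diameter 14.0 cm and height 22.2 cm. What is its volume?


Formula: V = pi * (D/2)^2 * H  (cylinder volume)
Radius = D/2 = 14.0/2 = 7.0 cm
V = pi * 7.0^2 * 22.2 = 3417.4245 cm^3

3417.4245 cm^3


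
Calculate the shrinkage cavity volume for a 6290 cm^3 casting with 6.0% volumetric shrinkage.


Formula: V_shrink = V_casting * shrinkage_pct / 100
V_shrink = 6290 cm^3 * 6.0 / 100 = 377.4000 cm^3


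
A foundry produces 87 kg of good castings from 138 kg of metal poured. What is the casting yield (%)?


Formula: Casting Yield = (W_good / W_total) * 100
Yield = (87 kg / 138 kg) * 100 = 63.0435%

Final answer: 63.0435%


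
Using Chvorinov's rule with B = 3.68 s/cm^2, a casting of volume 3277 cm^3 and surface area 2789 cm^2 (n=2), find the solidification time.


Formula: t_s = B * (V/A)^n  (Chvorinov's rule, n=2)
Modulus M = V/A = 3277/2789 = 1.174973 cm
M^2 = 1.174973^2 = 1.380562 cm^2
t_s = 3.68 * 1.380562 = 5.0805 s

Final answer: 5.0805 s


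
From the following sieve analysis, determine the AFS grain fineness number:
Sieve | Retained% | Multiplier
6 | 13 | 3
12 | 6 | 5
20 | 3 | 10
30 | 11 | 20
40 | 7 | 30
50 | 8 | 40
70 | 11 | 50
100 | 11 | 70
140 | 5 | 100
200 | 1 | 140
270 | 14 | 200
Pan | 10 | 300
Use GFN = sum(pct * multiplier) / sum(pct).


Formula: GFN = sum(pct * multiplier) / sum(pct)
sum(pct * multiplier) = 8609
sum(pct) = 100
GFN = 8609 / 100 = 86.09


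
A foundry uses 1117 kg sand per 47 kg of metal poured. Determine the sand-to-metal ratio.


Formula: Sand-to-Metal Ratio = W_sand / W_metal
Ratio = 1117 kg / 47 kg = 23.7660


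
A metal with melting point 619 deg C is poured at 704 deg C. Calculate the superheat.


Formula: Superheat = T_pour - T_melt
Superheat = 704 - 619 = 85 deg C

85 deg C


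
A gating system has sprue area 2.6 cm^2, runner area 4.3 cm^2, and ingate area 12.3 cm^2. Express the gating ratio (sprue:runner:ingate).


Sprue:Runner:Ingate = 1 : 4.3/2.6 : 12.3/2.6 = 1:1.65:4.73

Answer: 1:1.65:4.73


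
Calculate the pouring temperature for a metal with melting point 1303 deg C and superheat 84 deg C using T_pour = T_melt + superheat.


Formula: T_pour = T_melt + Superheat
T_pour = 1303 + 84 = 1387 deg C

Answer: 1387 deg C


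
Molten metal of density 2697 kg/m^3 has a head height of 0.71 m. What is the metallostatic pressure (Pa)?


Formula: P = rho * g * h
rho * g = 2697 * 9.81 = 26457.57 N/m^3
P = 26457.57 * 0.71 = 18784.8747 Pa

Answer: 18784.8747 Pa


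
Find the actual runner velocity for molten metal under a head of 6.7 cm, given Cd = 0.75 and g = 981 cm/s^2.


Formula: v = Cd * sqrt(2 * g * h)  (Torricelli with discharge coefficient)
2*g*h = 2 * 981 * 6.7 = 13145.4 cm^2/s^2
sqrt(13145.4) = 114.65339 cm/s
v = 0.75 * 114.65339 = 85.9900 cm/s


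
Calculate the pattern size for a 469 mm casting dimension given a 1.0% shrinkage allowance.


Formula: L_pattern = L_casting * (1 + shrinkage_rate/100)
Shrinkage factor = 1 + 1.0/100 = 1.01
L_pattern = 469 mm * 1.01 = 473.6900 mm

473.6900 mm


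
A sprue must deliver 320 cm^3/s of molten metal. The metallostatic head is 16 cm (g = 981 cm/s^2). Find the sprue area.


Formula: v = sqrt(2*g*h), A = Q/v
Velocity: v = sqrt(2 * 981 * 16) = sqrt(31392) = 177.1779 cm/s
Sprue area: A = Q / v = 320 / 177.1779 = 1.8061 cm^2

Final answer: 1.8061 cm^2


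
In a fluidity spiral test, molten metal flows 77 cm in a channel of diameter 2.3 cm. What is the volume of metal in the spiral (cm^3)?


Formula: V = pi * (d/2)^2 * L  (cylinder volume)
Radius = 2.3/2 = 1.15 cm
V = pi * 1.15^2 * 77 = 319.9162 cm^3

Answer: 319.9162 cm^3


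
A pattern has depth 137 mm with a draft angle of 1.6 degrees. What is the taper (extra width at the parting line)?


Formula: taper = depth * tan(draft_angle)
tan(1.6 deg) = 0.0279325
taper = 137 mm * 0.0279325 = 3.8268 mm

Answer: 3.8268 mm


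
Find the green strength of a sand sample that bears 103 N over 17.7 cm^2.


Formula: Compressive Strength = Force / Area
Strength = 103 N / 17.7 cm^2 = 5.8192 N/cm^2

Answer: 5.8192 N/cm^2


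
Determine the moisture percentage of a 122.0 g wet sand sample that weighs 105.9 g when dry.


Formula: MC = (W_wet - W_dry) / W_wet * 100
Water mass = 122.0 - 105.9 = 16.1 g
MC = 16.1 / 122.0 * 100 = 13.1967%

Answer: 13.1967%


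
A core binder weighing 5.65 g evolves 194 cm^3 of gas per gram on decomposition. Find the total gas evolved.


Formula: V_gas = W_binder * gas_evolution_rate
V = 5.65 g * 194 cm^3/g = 1096.1000 cm^3

Answer: 1096.1000 cm^3


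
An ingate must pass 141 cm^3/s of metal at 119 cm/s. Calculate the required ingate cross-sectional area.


Formula: A_ingate = Q / v  (continuity equation)
A = 141 cm^3/s / 119 cm/s = 1.1849 cm^2


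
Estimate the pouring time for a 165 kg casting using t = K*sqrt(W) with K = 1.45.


Formula: t = K * sqrt(W)
sqrt(W) = sqrt(165) = 12.84523
t = 1.45 * 12.84523 = 18.6256 s

18.6256 s


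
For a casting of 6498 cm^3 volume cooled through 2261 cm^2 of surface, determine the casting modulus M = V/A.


Formula: Casting Modulus M = V / A
M = 6498 cm^3 / 2261 cm^2 = 2.8739 cm

Answer: 2.8739 cm


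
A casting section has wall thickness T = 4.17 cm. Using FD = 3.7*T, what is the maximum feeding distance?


Formula: FD = 3.7 * T  (riser feeding-distance rule)
FD = 3.7 * 4.17 cm = 15.4290 cm

15.4290 cm


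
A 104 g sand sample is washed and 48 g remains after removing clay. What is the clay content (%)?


Formula: Clay% = (W_total - W_washed) / W_total * 100
Clay mass = 104 - 48 = 56 g
Clay% = 56 / 104 * 100 = 53.8462%

Answer: 53.8462%


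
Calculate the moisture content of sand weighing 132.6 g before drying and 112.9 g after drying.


Formula: MC = (W_wet - W_dry) / W_wet * 100
Water mass = 132.6 - 112.9 = 19.7 g
MC = 19.7 / 132.6 * 100 = 14.8567%


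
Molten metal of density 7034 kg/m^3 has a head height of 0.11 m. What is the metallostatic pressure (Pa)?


Formula: P = rho * g * h
rho * g = 7034 * 9.81 = 69003.54 N/m^3
P = 69003.54 * 0.11 = 7590.3894 Pa

Answer: 7590.3894 Pa


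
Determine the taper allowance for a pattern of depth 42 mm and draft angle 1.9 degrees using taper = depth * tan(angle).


Formula: taper = depth * tan(draft_angle)
tan(1.9 deg) = 0.0331734
taper = 42 mm * 0.0331734 = 1.3933 mm


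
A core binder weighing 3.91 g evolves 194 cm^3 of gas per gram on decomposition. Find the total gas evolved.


Formula: V_gas = W_binder * gas_evolution_rate
V = 3.91 g * 194 cm^3/g = 758.5400 cm^3

Final answer: 758.5400 cm^3


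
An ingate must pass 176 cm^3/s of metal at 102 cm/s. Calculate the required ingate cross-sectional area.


Formula: A_ingate = Q / v  (continuity equation)
A = 176 cm^3/s / 102 cm/s = 1.7255 cm^2

Final answer: 1.7255 cm^2


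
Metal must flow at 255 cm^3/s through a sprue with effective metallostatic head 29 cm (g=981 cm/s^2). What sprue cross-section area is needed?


Formula: v = sqrt(2*g*h), A = Q/v
Velocity: v = sqrt(2 * 981 * 29) = sqrt(56898) = 238.5330 cm/s
Sprue area: A = Q / v = 255 / 238.5330 = 1.0690 cm^2

1.0690 cm^2


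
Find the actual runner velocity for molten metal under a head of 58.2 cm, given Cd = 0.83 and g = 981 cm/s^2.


Formula: v = Cd * sqrt(2 * g * h)  (Torricelli with discharge coefficient)
2*g*h = 2 * 981 * 58.2 = 114188.4 cm^2/s^2
sqrt(114188.4) = 337.91774 cm/s
v = 0.83 * 337.91774 = 280.4717 cm/s

Final answer: 280.4717 cm/s


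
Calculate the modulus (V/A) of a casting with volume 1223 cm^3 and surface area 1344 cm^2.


Formula: Casting Modulus M = V / A
M = 1223 cm^3 / 1344 cm^2 = 0.9100 cm

Final answer: 0.9100 cm


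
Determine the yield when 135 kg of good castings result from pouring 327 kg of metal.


Formula: Casting Yield = (W_good / W_total) * 100
Yield = (135 kg / 327 kg) * 100 = 41.2844%

Final answer: 41.2844%


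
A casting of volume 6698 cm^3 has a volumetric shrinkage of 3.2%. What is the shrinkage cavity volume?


Formula: V_shrink = V_casting * shrinkage_pct / 100
V_shrink = 6698 cm^3 * 3.2 / 100 = 214.3360 cm^3

Answer: 214.3360 cm^3


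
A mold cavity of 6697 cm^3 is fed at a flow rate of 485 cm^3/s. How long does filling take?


Formula: t_fill = V_mold / Q_flow
t = 6697 cm^3 / 485 cm^3/s = 13.8082 s

Answer: 13.8082 s


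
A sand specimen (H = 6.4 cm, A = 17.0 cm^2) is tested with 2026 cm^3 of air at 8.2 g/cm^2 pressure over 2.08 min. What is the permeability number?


Formula: Permeability Number P = (V * H) / (p * A * t)
Numerator: V * H = 2026 * 6.4 = 12966.4
Denominator: p * A * t = 8.2 * 17.0 * 2.08 = 289.952
P = 12966.4 / 289.952 = 44.7191

44.7191


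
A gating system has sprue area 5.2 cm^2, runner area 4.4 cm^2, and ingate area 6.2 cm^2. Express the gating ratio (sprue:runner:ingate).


Sprue:Runner:Ingate = 1 : 4.4/5.2 : 6.2/5.2 = 1:0.85:1.19

Final answer: 1:0.85:1.19


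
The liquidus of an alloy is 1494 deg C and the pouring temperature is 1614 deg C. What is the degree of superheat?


Formula: Superheat = T_pour - T_melt
Superheat = 1614 - 1494 = 120 deg C


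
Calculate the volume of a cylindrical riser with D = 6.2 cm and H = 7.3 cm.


Formula: V = pi * (D/2)^2 * H  (cylinder volume)
Radius = D/2 = 6.2/2 = 3.1 cm
V = pi * 3.1^2 * 7.3 = 220.3921 cm^3

Final answer: 220.3921 cm^3


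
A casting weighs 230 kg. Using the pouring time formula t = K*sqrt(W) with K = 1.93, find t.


Formula: t = K * sqrt(W)
sqrt(W) = sqrt(230) = 15.16575
t = 1.93 * 15.16575 = 29.2699 s

Final answer: 29.2699 s


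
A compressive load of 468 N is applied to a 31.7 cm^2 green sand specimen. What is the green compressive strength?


Formula: Compressive Strength = Force / Area
Strength = 468 N / 31.7 cm^2 = 14.7634 N/cm^2

Final answer: 14.7634 N/cm^2


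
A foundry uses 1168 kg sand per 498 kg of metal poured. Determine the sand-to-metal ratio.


Formula: Sand-to-Metal Ratio = W_sand / W_metal
Ratio = 1168 kg / 498 kg = 2.3454


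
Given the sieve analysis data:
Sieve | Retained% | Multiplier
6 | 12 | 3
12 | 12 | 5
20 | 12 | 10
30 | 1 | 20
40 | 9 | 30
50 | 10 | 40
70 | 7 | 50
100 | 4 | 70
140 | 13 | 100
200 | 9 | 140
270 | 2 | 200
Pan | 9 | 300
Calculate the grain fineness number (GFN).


Formula: GFN = sum(pct * multiplier) / sum(pct)
sum(pct * multiplier) = 7196
sum(pct) = 100
GFN = 7196 / 100 = 71.96

71.96


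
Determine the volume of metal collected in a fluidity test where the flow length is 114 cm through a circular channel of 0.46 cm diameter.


Formula: V = pi * (d/2)^2 * L  (cylinder volume)
Radius = 0.46/2 = 0.23 cm
V = pi * 0.23^2 * 114 = 18.9457 cm^3


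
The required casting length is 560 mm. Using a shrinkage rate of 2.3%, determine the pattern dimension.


Formula: L_pattern = L_casting * (1 + shrinkage_rate/100)
Shrinkage factor = 1 + 2.3/100 = 1.023
L_pattern = 560 mm * 1.023 = 572.8800 mm

572.8800 mm


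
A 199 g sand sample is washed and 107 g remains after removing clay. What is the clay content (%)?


Formula: Clay% = (W_total - W_washed) / W_total * 100
Clay mass = 199 - 107 = 92 g
Clay% = 92 / 199 * 100 = 46.2312%

46.2312%


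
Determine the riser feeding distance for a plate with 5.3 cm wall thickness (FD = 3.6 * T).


Formula: FD = 3.6 * T  (riser feeding-distance rule)
FD = 3.6 * 5.3 cm = 19.0800 cm


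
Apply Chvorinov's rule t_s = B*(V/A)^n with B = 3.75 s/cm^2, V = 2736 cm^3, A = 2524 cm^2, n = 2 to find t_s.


Formula: t_s = B * (V/A)^n  (Chvorinov's rule, n=2)
Modulus M = V/A = 2736/2524 = 1.083994 cm
M^2 = 1.083994^2 = 1.175043 cm^2
t_s = 3.75 * 1.175043 = 4.4064 s

4.4064 s


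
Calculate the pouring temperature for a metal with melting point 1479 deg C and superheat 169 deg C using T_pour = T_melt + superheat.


Formula: T_pour = T_melt + Superheat
T_pour = 1479 + 169 = 1648 deg C


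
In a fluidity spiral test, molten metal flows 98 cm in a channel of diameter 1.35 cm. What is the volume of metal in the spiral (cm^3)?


Formula: V = pi * (d/2)^2 * L  (cylinder volume)
Radius = 1.35/2 = 0.675 cm
V = pi * 0.675^2 * 98 = 140.2760 cm^3

Final answer: 140.2760 cm^3


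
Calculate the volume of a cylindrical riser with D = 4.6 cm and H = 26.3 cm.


Formula: V = pi * (D/2)^2 * H  (cylinder volume)
Radius = D/2 = 4.6/2 = 2.3 cm
V = pi * 2.3^2 * 26.3 = 437.0804 cm^3


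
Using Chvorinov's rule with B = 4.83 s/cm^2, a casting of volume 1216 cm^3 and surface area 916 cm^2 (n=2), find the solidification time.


Formula: t_s = B * (V/A)^n  (Chvorinov's rule, n=2)
Modulus M = V/A = 1216/916 = 1.327511 cm
M^2 = 1.327511^2 = 1.762285 cm^2
t_s = 4.83 * 1.762285 = 8.5118 s

8.5118 s


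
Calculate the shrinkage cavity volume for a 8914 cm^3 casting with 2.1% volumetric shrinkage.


Formula: V_shrink = V_casting * shrinkage_pct / 100
V_shrink = 8914 cm^3 * 2.1 / 100 = 187.1940 cm^3


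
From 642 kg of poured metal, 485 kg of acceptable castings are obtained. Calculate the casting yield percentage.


Formula: Casting Yield = (W_good / W_total) * 100
Yield = (485 kg / 642 kg) * 100 = 75.5452%

Answer: 75.5452%


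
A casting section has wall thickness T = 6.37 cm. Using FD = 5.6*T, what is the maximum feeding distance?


Formula: FD = 5.6 * T  (riser feeding-distance rule)
FD = 5.6 * 6.37 cm = 35.6720 cm

Answer: 35.6720 cm


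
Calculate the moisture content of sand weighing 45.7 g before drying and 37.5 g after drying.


Formula: MC = (W_wet - W_dry) / W_wet * 100
Water mass = 45.7 - 37.5 = 8.2 g
MC = 8.2 / 45.7 * 100 = 17.9431%

Answer: 17.9431%


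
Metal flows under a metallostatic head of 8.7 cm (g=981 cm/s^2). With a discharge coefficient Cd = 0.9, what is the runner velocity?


Formula: v = Cd * sqrt(2 * g * h)  (Torricelli with discharge coefficient)
2*g*h = 2 * 981 * 8.7 = 17069.4 cm^2/s^2
sqrt(17069.4) = 130.64991 cm/s
v = 0.9 * 130.64991 = 117.5849 cm/s

Answer: 117.5849 cm/s


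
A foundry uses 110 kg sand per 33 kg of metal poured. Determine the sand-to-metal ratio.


Formula: Sand-to-Metal Ratio = W_sand / W_metal
Ratio = 110 kg / 33 kg = 3.3333

3.3333


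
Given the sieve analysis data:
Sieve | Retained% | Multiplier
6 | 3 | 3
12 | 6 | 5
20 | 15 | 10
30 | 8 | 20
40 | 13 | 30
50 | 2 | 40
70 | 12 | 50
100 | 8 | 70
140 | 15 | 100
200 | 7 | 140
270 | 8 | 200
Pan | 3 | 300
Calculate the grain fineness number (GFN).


Formula: GFN = sum(pct * multiplier) / sum(pct)
sum(pct * multiplier) = 6959
sum(pct) = 100
GFN = 6959 / 100 = 69.59

69.59


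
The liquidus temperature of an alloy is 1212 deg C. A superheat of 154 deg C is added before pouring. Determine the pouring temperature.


Formula: T_pour = T_melt + Superheat
T_pour = 1212 + 154 = 1366 deg C

Final answer: 1366 deg C


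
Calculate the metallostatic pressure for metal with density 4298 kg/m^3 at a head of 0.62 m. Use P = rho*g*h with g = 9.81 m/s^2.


Formula: P = rho * g * h
rho * g = 4298 * 9.81 = 42163.38 N/m^3
P = 42163.38 * 0.62 = 26141.2956 Pa

26141.2956 Pa


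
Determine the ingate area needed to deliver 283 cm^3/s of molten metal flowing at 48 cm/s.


Formula: A_ingate = Q / v  (continuity equation)
A = 283 cm^3/s / 48 cm/s = 5.8958 cm^2


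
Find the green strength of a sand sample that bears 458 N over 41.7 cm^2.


Formula: Compressive Strength = Force / Area
Strength = 458 N / 41.7 cm^2 = 10.9832 N/cm^2

Final answer: 10.9832 N/cm^2


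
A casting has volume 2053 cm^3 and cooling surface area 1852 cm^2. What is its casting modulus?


Formula: Casting Modulus M = V / A
M = 2053 cm^3 / 1852 cm^2 = 1.1085 cm


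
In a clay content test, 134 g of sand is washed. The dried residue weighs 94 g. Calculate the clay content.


Formula: Clay% = (W_total - W_washed) / W_total * 100
Clay mass = 134 - 94 = 40 g
Clay% = 40 / 134 * 100 = 29.8507%

Final answer: 29.8507%


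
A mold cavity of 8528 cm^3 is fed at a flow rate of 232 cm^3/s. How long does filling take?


Formula: t_fill = V_mold / Q_flow
t = 8528 cm^3 / 232 cm^3/s = 36.7586 s


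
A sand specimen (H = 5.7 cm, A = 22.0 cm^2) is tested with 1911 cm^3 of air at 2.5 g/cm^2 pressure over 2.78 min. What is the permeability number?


Formula: Permeability Number P = (V * H) / (p * A * t)
Numerator: V * H = 1911 * 5.7 = 10892.7
Denominator: p * A * t = 2.5 * 22.0 * 2.78 = 152.9
P = 10892.7 / 152.9 = 71.2407


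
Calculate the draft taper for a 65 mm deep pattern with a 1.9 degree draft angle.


Formula: taper = depth * tan(draft_angle)
tan(1.9 deg) = 0.0331734
taper = 65 mm * 0.0331734 = 2.1563 mm

2.1563 mm


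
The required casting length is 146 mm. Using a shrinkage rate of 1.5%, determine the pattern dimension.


Formula: L_pattern = L_casting * (1 + shrinkage_rate/100)
Shrinkage factor = 1 + 1.5/100 = 1.015
L_pattern = 146 mm * 1.015 = 148.1900 mm

Answer: 148.1900 mm


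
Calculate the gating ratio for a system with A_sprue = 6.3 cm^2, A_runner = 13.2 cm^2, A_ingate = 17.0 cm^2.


Sprue:Runner:Ingate = 1 : 13.2/6.3 : 17.0/6.3 = 1:2.10:2.70

Answer: 1:2.10:2.70


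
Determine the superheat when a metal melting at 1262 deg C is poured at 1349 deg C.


Formula: Superheat = T_pour - T_melt
Superheat = 1349 - 1262 = 87 deg C

Final answer: 87 deg C


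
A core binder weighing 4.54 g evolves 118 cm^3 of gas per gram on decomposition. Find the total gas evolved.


Formula: V_gas = W_binder * gas_evolution_rate
V = 4.54 g * 118 cm^3/g = 535.7200 cm^3

Answer: 535.7200 cm^3


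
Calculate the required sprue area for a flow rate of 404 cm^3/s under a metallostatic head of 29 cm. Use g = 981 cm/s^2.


Formula: v = sqrt(2*g*h), A = Q/v
Velocity: v = sqrt(2 * 981 * 29) = sqrt(56898) = 238.5330 cm/s
Sprue area: A = Q / v = 404 / 238.5330 = 1.6937 cm^2


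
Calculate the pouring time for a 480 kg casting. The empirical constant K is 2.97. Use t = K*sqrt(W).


Formula: t = K * sqrt(W)
sqrt(W) = sqrt(480) = 21.90890
t = 2.97 * 21.90890 = 65.0694 s


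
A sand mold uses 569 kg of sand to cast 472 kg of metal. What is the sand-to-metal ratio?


Formula: Sand-to-Metal Ratio = W_sand / W_metal
Ratio = 569 kg / 472 kg = 1.2055


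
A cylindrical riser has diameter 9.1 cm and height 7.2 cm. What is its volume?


Formula: V = pi * (D/2)^2 * H  (cylinder volume)
Radius = D/2 = 9.1/2 = 4.55 cm
V = pi * 4.55^2 * 7.2 = 468.2795 cm^3

Answer: 468.2795 cm^3


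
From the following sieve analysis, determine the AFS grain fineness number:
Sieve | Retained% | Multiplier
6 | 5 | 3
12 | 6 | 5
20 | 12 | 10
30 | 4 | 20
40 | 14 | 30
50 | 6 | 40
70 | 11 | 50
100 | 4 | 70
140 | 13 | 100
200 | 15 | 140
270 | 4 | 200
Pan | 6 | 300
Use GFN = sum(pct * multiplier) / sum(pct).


Formula: GFN = sum(pct * multiplier) / sum(pct)
sum(pct * multiplier) = 7735
sum(pct) = 100
GFN = 7735 / 100 = 77.35


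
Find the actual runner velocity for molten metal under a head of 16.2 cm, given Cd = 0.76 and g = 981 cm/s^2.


Formula: v = Cd * sqrt(2 * g * h)  (Torricelli with discharge coefficient)
2*g*h = 2 * 981 * 16.2 = 31784.4 cm^2/s^2
sqrt(31784.4) = 178.28180 cm/s
v = 0.76 * 178.28180 = 135.4942 cm/s


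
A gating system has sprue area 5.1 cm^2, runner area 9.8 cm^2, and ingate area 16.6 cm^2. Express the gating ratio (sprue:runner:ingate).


Sprue:Runner:Ingate = 1 : 9.8/5.1 : 16.6/5.1 = 1:1.92:3.25


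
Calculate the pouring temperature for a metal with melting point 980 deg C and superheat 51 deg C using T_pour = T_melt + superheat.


Formula: T_pour = T_melt + Superheat
T_pour = 980 + 51 = 1031 deg C


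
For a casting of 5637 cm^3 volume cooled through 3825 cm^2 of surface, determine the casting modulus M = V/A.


Formula: Casting Modulus M = V / A
M = 5637 cm^3 / 3825 cm^2 = 1.4737 cm

1.4737 cm


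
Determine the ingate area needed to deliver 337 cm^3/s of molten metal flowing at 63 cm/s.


Formula: A_ingate = Q / v  (continuity equation)
A = 337 cm^3/s / 63 cm/s = 5.3492 cm^2

Answer: 5.3492 cm^2


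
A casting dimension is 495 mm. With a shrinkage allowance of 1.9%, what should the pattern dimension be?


Formula: L_pattern = L_casting * (1 + shrinkage_rate/100)
Shrinkage factor = 1 + 1.9/100 = 1.019
L_pattern = 495 mm * 1.019 = 504.4050 mm

Final answer: 504.4050 mm


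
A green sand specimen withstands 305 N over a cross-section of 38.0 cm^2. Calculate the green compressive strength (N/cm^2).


Formula: Compressive Strength = Force / Area
Strength = 305 N / 38.0 cm^2 = 8.0263 N/cm^2

8.0263 N/cm^2


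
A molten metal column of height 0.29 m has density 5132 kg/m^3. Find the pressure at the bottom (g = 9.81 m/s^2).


Formula: P = rho * g * h
rho * g = 5132 * 9.81 = 50344.92 N/m^3
P = 50344.92 * 0.29 = 14600.0268 Pa

14600.0268 Pa


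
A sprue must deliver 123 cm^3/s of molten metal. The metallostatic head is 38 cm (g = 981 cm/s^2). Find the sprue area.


Formula: v = sqrt(2*g*h), A = Q/v
Velocity: v = sqrt(2 * 981 * 38) = sqrt(74556) = 273.0494 cm/s
Sprue area: A = Q / v = 123 / 273.0494 = 0.4505 cm^2


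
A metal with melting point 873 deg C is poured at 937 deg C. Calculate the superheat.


Formula: Superheat = T_pour - T_melt
Superheat = 937 - 873 = 64 deg C

Answer: 64 deg C


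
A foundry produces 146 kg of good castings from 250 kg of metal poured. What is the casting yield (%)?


Formula: Casting Yield = (W_good / W_total) * 100
Yield = (146 kg / 250 kg) * 100 = 58.4000%

Answer: 58.4000%


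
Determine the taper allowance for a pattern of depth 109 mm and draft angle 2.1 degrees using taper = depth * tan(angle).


Formula: taper = depth * tan(draft_angle)
tan(2.1 deg) = 0.0366683
taper = 109 mm * 0.0366683 = 3.9968 mm

3.9968 mm


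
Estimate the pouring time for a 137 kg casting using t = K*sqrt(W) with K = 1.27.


Formula: t = K * sqrt(W)
sqrt(W) = sqrt(137) = 11.70470
t = 1.27 * 11.70470 = 14.8650 s


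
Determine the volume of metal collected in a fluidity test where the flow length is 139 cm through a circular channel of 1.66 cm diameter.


Formula: V = pi * (d/2)^2 * L  (cylinder volume)
Radius = 1.66/2 = 0.83 cm
V = pi * 0.83^2 * 139 = 300.8298 cm^3

Answer: 300.8298 cm^3


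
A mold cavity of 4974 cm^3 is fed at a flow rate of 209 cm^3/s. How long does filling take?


Formula: t_fill = V_mold / Q_flow
t = 4974 cm^3 / 209 cm^3/s = 23.7990 s

23.7990 s


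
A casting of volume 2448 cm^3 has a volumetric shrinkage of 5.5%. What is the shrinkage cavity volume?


Formula: V_shrink = V_casting * shrinkage_pct / 100
V_shrink = 2448 cm^3 * 5.5 / 100 = 134.6400 cm^3

Answer: 134.6400 cm^3


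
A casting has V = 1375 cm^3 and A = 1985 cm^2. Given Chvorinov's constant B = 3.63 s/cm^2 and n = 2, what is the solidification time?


Formula: t_s = B * (V/A)^n  (Chvorinov's rule, n=2)
Modulus M = V/A = 1375/1985 = 0.692695 cm
M^2 = 0.692695^2 = 0.479826 cm^2
t_s = 3.63 * 0.479826 = 1.7418 s

1.7418 s


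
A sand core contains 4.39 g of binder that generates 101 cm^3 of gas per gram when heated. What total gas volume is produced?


Formula: V_gas = W_binder * gas_evolution_rate
V = 4.39 g * 101 cm^3/g = 443.3900 cm^3

Answer: 443.3900 cm^3


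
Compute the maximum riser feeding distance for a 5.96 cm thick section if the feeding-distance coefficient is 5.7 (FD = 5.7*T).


Formula: FD = 5.7 * T  (riser feeding-distance rule)
FD = 5.7 * 5.96 cm = 33.9720 cm

Final answer: 33.9720 cm


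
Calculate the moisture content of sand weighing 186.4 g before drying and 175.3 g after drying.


Formula: MC = (W_wet - W_dry) / W_wet * 100
Water mass = 186.4 - 175.3 = 11.1 g
MC = 11.1 / 186.4 * 100 = 5.9549%

Final answer: 5.9549%


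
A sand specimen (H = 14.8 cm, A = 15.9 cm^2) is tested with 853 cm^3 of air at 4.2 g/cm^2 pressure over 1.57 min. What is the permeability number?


Formula: Permeability Number P = (V * H) / (p * A * t)
Numerator: V * H = 853 * 14.8 = 12624.4
Denominator: p * A * t = 4.2 * 15.9 * 1.57 = 104.8446
P = 12624.4 / 104.8446 = 120.4106

Answer: 120.4106


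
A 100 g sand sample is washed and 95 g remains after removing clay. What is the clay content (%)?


Formula: Clay% = (W_total - W_washed) / W_total * 100
Clay mass = 100 - 95 = 5 g
Clay% = 5 / 100 * 100 = 5.0000%


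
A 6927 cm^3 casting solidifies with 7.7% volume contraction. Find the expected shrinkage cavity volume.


Formula: V_shrink = V_casting * shrinkage_pct / 100
V_shrink = 6927 cm^3 * 7.7 / 100 = 533.3790 cm^3

533.3790 cm^3


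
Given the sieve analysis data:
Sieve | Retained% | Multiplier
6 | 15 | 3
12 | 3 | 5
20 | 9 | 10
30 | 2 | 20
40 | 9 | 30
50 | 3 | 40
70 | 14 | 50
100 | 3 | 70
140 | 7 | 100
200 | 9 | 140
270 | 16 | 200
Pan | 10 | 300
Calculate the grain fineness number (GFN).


Formula: GFN = sum(pct * multiplier) / sum(pct)
sum(pct * multiplier) = 9650
sum(pct) = 100
GFN = 9650 / 100 = 96.50


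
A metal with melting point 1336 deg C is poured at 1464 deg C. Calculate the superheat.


Formula: Superheat = T_pour - T_melt
Superheat = 1464 - 1336 = 128 deg C

Final answer: 128 deg C
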